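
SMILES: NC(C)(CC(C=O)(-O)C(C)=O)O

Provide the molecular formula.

Heavy atoms from the SMILES: 7 C, 1 N, 4 O.
Implicit hydrogens by atom environment:
  3 × C: no H
  2 × C: 3 H each → 6
  2 × O: 1 H each → 2
  2 × O: no H
  1 × C: 2 H
  1 × C: 1 H
  1 × N: 2 H
  Total hydrogens = 13.
Molecular formula: C7H13NO4

C7H13NO4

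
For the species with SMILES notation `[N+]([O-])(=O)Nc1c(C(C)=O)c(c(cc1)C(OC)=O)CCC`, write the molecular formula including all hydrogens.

C13H16N2O5

Heavy atoms from the SMILES: 13 C, 2 N, 5 O.
Implicit hydrogens by atom environment:
  4 × C (aromatic): no H
  4 × O: no H
  3 × C: 3 H each → 9
  2 × C: 2 H each → 4
  2 × C (aromatic): 1 H each → 2
  2 × C: no H
  1 × N: 1 H
  1 × N (charge +1): no H
  1 × O (charge -1): no H
  Total hydrogens = 16.
Molecular formula: C13H16N2O5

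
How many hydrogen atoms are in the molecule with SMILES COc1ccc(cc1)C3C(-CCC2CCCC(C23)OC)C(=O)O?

Hydrogens are implicit in SMILES; fill each atom to its normal valence:
  5 × C: 2 H each → 10
  5 × C: 1 H each → 5
  4 × C (aromatic): 1 H each → 4
  3 × O: no H
  2 × C: 3 H each → 6
  2 × C (aromatic): no H
  1 × C: no H
  1 × O: 1 H
  Total hydrogens = 26.

26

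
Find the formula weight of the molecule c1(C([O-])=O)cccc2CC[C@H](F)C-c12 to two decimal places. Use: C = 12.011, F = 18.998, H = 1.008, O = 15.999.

193.20

Molecular formula: C11H10FO2-.
M = 11×12.011 + 1×18.998 + 10×1.008 + 2×15.999 = 193.20 g/mol.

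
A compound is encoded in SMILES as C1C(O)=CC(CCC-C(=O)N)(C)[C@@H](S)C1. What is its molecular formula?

C11H19NO2S

Heavy atoms from the SMILES: 11 C, 1 N, 2 O, 1 S.
Implicit hydrogens by atom environment:
  5 × C: 2 H each → 10
  3 × C: no H
  2 × C: 1 H each → 2
  1 × C: 3 H
  1 × N: 2 H
  1 × O: 1 H
  1 × O: no H
  1 × S: 1 H
  Total hydrogens = 19.
Molecular formula: C11H19NO2S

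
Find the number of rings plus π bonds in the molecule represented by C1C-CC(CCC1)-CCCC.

1

Molecular formula from the SMILES: C11H22.
DoU = (2C + 2 + N − H − X)/2 = (2·11 + 2 + 0 − 22 − 0)/2 = 2/2 = 1.
(Structurally: 1 ring(s) + 0 π bond(s) = 1.)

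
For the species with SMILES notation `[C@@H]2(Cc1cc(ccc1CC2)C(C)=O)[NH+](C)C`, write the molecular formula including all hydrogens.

C14H20NO+

Heavy atoms from the SMILES: 14 C, 1 N, 1 O.
Implicit hydrogens by atom environment:
  3 × C: 3 H each → 9
  3 × C: 2 H each → 6
  3 × C (aromatic): 1 H each → 3
  3 × C (aromatic): no H
  1 × C: 1 H
  1 × C: no H
  1 × N (charge +1): 1 H
  1 × O: no H
  Total hydrogens = 20.
Net charge +1.
Molecular formula: C14H20NO+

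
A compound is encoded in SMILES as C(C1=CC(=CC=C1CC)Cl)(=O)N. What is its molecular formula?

C9H10ClNO

Heavy atoms from the SMILES: 9 C, 1 Cl, 1 N, 1 O.
Implicit hydrogens by atom environment:
  3 × C (aromatic): 1 H each → 3
  3 × C (aromatic): no H
  1 × C: 3 H
  1 × C: 2 H
  1 × C: no H
  1 × Cl: no H
  1 × N: 2 H
  1 × O: no H
  Total hydrogens = 10.
Molecular formula: C9H10ClNO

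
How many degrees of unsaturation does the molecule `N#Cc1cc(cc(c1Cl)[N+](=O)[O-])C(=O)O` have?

8

Molecular formula from the SMILES: C8H3ClN2O4.
DoU = (2C + 2 + N − H − X)/2 = (2·8 + 2 + 2 − 3 − 1)/2 = 16/2 = 8.
(Structurally: 1 ring(s) + 7 π bond(s) = 8.)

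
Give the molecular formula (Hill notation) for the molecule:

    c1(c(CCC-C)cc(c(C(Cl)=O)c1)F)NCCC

Heavy atoms from the SMILES: 14 C, 1 Cl, 1 F, 1 N, 1 O.
Implicit hydrogens by atom environment:
  5 × C: 2 H each → 10
  4 × C (aromatic): no H
  2 × C: 3 H each → 6
  2 × C (aromatic): 1 H each → 2
  1 × C: no H
  1 × Cl: no H
  1 × F: no H
  1 × N: 1 H
  1 × O: no H
  Total hydrogens = 19.
Molecular formula: C14H19ClFNO

C14H19ClFNO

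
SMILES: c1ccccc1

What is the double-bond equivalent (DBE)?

Molecular formula from the SMILES: C6H6.
DoU = (2C + 2 + N − H − X)/2 = (2·6 + 2 + 0 − 6 − 0)/2 = 8/2 = 4.
(Structurally: 1 ring(s) + 3 π bond(s) = 4.)

4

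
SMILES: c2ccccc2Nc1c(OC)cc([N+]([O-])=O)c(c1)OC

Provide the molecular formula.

Heavy atoms from the SMILES: 14 C, 2 N, 4 O.
Implicit hydrogens by atom environment:
  7 × C (aromatic): 1 H each → 7
  5 × C (aromatic): no H
  3 × O: no H
  2 × C: 3 H each → 6
  1 × N: 1 H
  1 × N (charge +1): no H
  1 × O (charge -1): no H
  Total hydrogens = 14.
Molecular formula: C14H14N2O4

C14H14N2O4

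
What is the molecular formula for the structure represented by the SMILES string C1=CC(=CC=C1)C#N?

C7H5N

Heavy atoms from the SMILES: 7 C, 1 N.
Implicit hydrogens by atom environment:
  5 × C (aromatic): 1 H each → 5
  1 × C (aromatic): no H
  1 × C: no H
  1 × N: no H
  Total hydrogens = 5.
Molecular formula: C7H5N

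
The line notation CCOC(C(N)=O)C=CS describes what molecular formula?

Heavy atoms from the SMILES: 6 C, 1 N, 2 O, 1 S.
Implicit hydrogens by atom environment:
  3 × C: 1 H each → 3
  2 × O: no H
  1 × C: 3 H
  1 × C: 2 H
  1 × C: no H
  1 × N: 2 H
  1 × S: 1 H
  Total hydrogens = 11.
Molecular formula: C6H11NO2S

C6H11NO2S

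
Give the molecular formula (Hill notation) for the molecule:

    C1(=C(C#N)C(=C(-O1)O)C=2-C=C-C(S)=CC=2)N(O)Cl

Heavy atoms from the SMILES: 11 C, 1 Cl, 2 N, 3 O, 1 S.
Implicit hydrogens by atom environment:
  6 × C (aromatic): no H
  4 × C (aromatic): 1 H each → 4
  2 × N: no H
  2 × O: 1 H each → 2
  1 × C: no H
  1 × Cl: no H
  1 × O (aromatic): no H
  1 × S: 1 H
  Total hydrogens = 7.
Molecular formula: C11H7ClN2O3S

C11H7ClN2O3S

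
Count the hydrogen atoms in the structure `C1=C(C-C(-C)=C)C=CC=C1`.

Hydrogens are implicit in SMILES; fill each atom to its normal valence:
  5 × C (aromatic): 1 H each → 5
  2 × C: 2 H each → 4
  1 × C: 3 H
  1 × C: no H
  1 × C (aromatic): no H
  Total hydrogens = 12.

12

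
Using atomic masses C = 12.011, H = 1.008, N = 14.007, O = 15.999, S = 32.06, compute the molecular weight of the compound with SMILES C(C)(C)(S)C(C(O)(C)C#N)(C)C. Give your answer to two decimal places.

187.30

Molecular formula: C9H17NOS.
M = 9×12.011 + 17×1.008 + 1×14.007 + 1×15.999 + 1×32.06 = 187.30 g/mol.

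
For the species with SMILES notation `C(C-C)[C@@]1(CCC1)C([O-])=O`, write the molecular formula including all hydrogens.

Heavy atoms from the SMILES: 8 C, 2 O.
Implicit hydrogens by atom environment:
  5 × C: 2 H each → 10
  2 × C: no H
  1 × C: 3 H
  1 × O: no H
  1 × O (charge -1): no H
  Total hydrogens = 13.
Net charge -1.
Molecular formula: C8H13O2-

C8H13O2-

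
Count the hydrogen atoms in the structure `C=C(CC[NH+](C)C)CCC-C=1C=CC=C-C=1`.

Hydrogens are implicit in SMILES; fill each atom to its normal valence:
  6 × C: 2 H each → 12
  5 × C (aromatic): 1 H each → 5
  2 × C: 3 H each → 6
  1 × C: no H
  1 × C (aromatic): no H
  1 × N (charge +1): 1 H
  Total hydrogens = 24.

24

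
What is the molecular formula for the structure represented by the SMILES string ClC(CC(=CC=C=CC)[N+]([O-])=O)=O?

C8H8ClNO3

Heavy atoms from the SMILES: 8 C, 1 Cl, 1 N, 3 O.
Implicit hydrogens by atom environment:
  3 × C: 1 H each → 3
  3 × C: no H
  2 × O: no H
  1 × C: 3 H
  1 × C: 2 H
  1 × Cl: no H
  1 × N (charge +1): no H
  1 × O (charge -1): no H
  Total hydrogens = 8.
Molecular formula: C8H8ClNO3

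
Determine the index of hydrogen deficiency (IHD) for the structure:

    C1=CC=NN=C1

Molecular formula from the SMILES: C4H4N2.
DoU = (2C + 2 + N − H − X)/2 = (2·4 + 2 + 2 − 4 − 0)/2 = 8/2 = 4.
(Structurally: 1 ring(s) + 3 π bond(s) = 4.)

4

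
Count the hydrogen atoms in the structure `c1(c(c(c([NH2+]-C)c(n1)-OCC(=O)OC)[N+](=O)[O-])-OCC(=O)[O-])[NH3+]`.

15

Hydrogens are implicit in SMILES; fill each atom to its normal valence:
  6 × O: no H
  5 × C (aromatic): no H
  2 × C: 3 H each → 6
  2 × C: 2 H each → 4
  2 × C: no H
  2 × O (charge -1): no H
  1 × N (charge +1): 3 H
  1 × N (charge +1): 2 H
  1 × N (aromatic): no H
  1 × N (charge +1): no H
  Total hydrogens = 15.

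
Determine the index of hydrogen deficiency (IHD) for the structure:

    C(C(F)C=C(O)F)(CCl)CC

Molecular formula from the SMILES: C7H11ClF2O.
DoU = (2C + 2 + N − H − X)/2 = (2·7 + 2 + 0 − 11 − 3)/2 = 2/2 = 1.
(Structurally: 0 ring(s) + 1 π bond(s) = 1.)

1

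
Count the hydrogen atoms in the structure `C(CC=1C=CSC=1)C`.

10

Hydrogens are implicit in SMILES; fill each atom to its normal valence:
  3 × C (aromatic): 1 H each → 3
  2 × C: 2 H each → 4
  1 × C: 3 H
  1 × C (aromatic): no H
  1 × S (aromatic): no H
  Total hydrogens = 10.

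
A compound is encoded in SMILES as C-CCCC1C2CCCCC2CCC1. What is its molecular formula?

Heavy atoms from the SMILES: 14 C.
Implicit hydrogens by atom environment:
  10 × C: 2 H each → 20
  3 × C: 1 H each → 3
  1 × C: 3 H
  Total hydrogens = 26.
Molecular formula: C14H26

C14H26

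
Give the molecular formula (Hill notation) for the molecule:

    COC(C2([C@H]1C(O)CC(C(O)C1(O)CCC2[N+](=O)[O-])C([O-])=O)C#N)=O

C14H17N2O9-

Heavy atoms from the SMILES: 14 C, 2 N, 9 O.
Implicit hydrogens by atom environment:
  5 × C: 1 H each → 5
  5 × C: no H
  4 × O: no H
  3 × C: 2 H each → 6
  3 × O: 1 H each → 3
  2 × O (charge -1): no H
  1 × C: 3 H
  1 × N: no H
  1 × N (charge +1): no H
  Total hydrogens = 17.
Net charge -1.
Molecular formula: C14H17N2O9-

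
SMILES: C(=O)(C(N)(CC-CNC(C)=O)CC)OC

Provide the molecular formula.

C10H20N2O3

Heavy atoms from the SMILES: 10 C, 2 N, 3 O.
Implicit hydrogens by atom environment:
  4 × C: 2 H each → 8
  3 × C: 3 H each → 9
  3 × C: no H
  3 × O: no H
  1 × N: 2 H
  1 × N: 1 H
  Total hydrogens = 20.
Molecular formula: C10H20N2O3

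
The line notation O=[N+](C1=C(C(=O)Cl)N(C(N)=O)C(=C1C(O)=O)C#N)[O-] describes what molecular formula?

Heavy atoms from the SMILES: 8 C, 1 Cl, 4 N, 6 O.
Implicit hydrogens by atom environment:
  4 × C (aromatic): no H
  4 × C: no H
  4 × O: no H
  1 × Cl: no H
  1 × N: 2 H
  1 × N (aromatic): no H
  1 × N: no H
  1 × N (charge +1): no H
  1 × O: 1 H
  1 × O (charge -1): no H
  Total hydrogens = 3.
Molecular formula: C8H3ClN4O6

C8H3ClN4O6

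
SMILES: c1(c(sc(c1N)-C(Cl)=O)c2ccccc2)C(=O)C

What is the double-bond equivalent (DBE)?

9

Molecular formula from the SMILES: C13H10ClNO2S.
DoU = (2C + 2 + N − H − X)/2 = (2·13 + 2 + 1 − 10 − 1)/2 = 18/2 = 9.
(Structurally: 2 ring(s) + 7 π bond(s) = 9.)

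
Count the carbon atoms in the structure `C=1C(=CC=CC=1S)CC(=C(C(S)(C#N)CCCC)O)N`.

15

The symbol for carbon appears 15 times in the SMILES.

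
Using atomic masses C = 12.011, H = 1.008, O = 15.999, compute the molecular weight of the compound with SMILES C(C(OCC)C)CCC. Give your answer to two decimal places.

Molecular formula: C8H18O.
M = 8×12.011 + 18×1.008 + 1×15.999 = 130.23 g/mol.

130.23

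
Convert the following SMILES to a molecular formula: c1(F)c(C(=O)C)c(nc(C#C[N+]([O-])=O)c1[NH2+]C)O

C10H9FN3O4+

Heavy atoms from the SMILES: 10 C, 1 F, 3 N, 4 O.
Implicit hydrogens by atom environment:
  5 × C (aromatic): no H
  3 × C: no H
  2 × C: 3 H each → 6
  2 × O: no H
  1 × F: no H
  1 × N (charge +1): 2 H
  1 × N (aromatic): no H
  1 × N (charge +1): no H
  1 × O: 1 H
  1 × O (charge -1): no H
  Total hydrogens = 9.
Net charge +1.
Molecular formula: C10H9FN3O4+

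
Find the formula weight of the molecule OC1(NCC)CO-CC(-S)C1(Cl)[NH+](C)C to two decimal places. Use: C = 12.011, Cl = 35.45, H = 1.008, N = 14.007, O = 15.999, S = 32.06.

255.78

Molecular formula: C9H20ClN2O2S+.
M = 9×12.011 + 1×35.45 + 20×1.008 + 2×14.007 + 2×15.999 + 1×32.06 = 255.78 g/mol.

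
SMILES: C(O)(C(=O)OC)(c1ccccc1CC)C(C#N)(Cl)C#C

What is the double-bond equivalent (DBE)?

Molecular formula from the SMILES: C15H14ClNO3.
DoU = (2C + 2 + N − H − X)/2 = (2·15 + 2 + 1 − 14 − 1)/2 = 18/2 = 9.
(Structurally: 1 ring(s) + 8 π bond(s) = 9.)

9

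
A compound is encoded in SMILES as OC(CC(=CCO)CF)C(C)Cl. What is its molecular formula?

C8H14ClFO2

Heavy atoms from the SMILES: 8 C, 1 Cl, 1 F, 2 O.
Implicit hydrogens by atom environment:
  3 × C: 2 H each → 6
  3 × C: 1 H each → 3
  2 × O: 1 H each → 2
  1 × C: 3 H
  1 × C: no H
  1 × Cl: no H
  1 × F: no H
  Total hydrogens = 14.
Molecular formula: C8H14ClFO2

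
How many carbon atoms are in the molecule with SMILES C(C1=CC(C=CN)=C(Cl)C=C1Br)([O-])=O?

9

The symbol for carbon appears 9 times in the SMILES. (Cl is a single chlorine, not C + l.)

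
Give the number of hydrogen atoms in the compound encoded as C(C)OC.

Hydrogens are implicit in SMILES; fill each atom to its normal valence:
  2 × C: 3 H each → 6
  1 × C: 2 H
  1 × O: no H
  Total hydrogens = 8.

8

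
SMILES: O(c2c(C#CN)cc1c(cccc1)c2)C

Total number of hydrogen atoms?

Hydrogens are implicit in SMILES; fill each atom to its normal valence:
  6 × C (aromatic): 1 H each → 6
  4 × C (aromatic): no H
  2 × C: no H
  1 × C: 3 H
  1 × N: 2 H
  1 × O: no H
  Total hydrogens = 11.

11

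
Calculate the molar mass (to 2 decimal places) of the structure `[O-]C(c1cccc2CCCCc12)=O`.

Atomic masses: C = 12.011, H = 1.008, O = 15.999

175.21

Molecular formula: C11H11O2-.
M = 11×12.011 + 11×1.008 + 2×15.999 = 175.21 g/mol.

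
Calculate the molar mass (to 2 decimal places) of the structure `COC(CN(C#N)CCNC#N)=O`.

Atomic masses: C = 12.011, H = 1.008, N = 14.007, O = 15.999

Molecular formula: C7H10N4O2.
M = 7×12.011 + 10×1.008 + 4×14.007 + 2×15.999 = 182.18 g/mol.

182.18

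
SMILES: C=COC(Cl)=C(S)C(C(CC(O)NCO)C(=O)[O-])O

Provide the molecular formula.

C10H15ClNO6S-

Heavy atoms from the SMILES: 10 C, 1 Cl, 1 N, 6 O, 1 S.
Implicit hydrogens by atom environment:
  4 × C: 1 H each → 4
  3 × C: 2 H each → 6
  3 × C: no H
  3 × O: 1 H each → 3
  2 × O: no H
  1 × Cl: no H
  1 × N: 1 H
  1 × O (charge -1): no H
  1 × S: 1 H
  Total hydrogens = 15.
Net charge -1.
Molecular formula: C10H15ClNO6S-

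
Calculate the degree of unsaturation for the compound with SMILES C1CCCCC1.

Molecular formula from the SMILES: C6H12.
DoU = (2C + 2 + N − H − X)/2 = (2·6 + 2 + 0 − 12 − 0)/2 = 2/2 = 1.
(Structurally: 1 ring(s) + 0 π bond(s) = 1.)

1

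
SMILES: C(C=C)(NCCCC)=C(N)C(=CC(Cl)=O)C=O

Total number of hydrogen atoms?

17

Hydrogens are implicit in SMILES; fill each atom to its normal valence:
  4 × C: 2 H each → 8
  4 × C: no H
  3 × C: 1 H each → 3
  2 × O: no H
  1 × C: 3 H
  1 × Cl: no H
  1 × N: 2 H
  1 × N: 1 H
  Total hydrogens = 17.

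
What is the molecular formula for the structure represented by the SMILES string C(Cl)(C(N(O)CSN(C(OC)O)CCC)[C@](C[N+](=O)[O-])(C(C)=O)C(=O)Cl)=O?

Heavy atoms from the SMILES: 13 C, 2 Cl, 3 N, 8 O, 1 S.
Implicit hydrogens by atom environment:
  5 × O: no H
  4 × C: 2 H each → 8
  4 × C: no H
  3 × C: 3 H each → 9
  2 × C: 1 H each → 2
  2 × Cl: no H
  2 × N: no H
  2 × O: 1 H each → 2
  1 × N (charge +1): no H
  1 × O (charge -1): no H
  1 × S: no H
  Total hydrogens = 21.
Molecular formula: C13H21Cl2N3O8S

C13H21Cl2N3O8S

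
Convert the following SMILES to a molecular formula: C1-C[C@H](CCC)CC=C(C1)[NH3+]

C10H20N+

Heavy atoms from the SMILES: 10 C, 1 N.
Implicit hydrogens by atom environment:
  6 × C: 2 H each → 12
  2 × C: 1 H each → 2
  1 × C: 3 H
  1 × C: no H
  1 × N (charge +1): 3 H
  Total hydrogens = 20.
Net charge +1.
Molecular formula: C10H20N+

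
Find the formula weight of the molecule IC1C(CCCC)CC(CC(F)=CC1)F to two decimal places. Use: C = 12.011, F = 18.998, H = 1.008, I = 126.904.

328.18

Molecular formula: C12H19F2I.
M = 12×12.011 + 2×18.998 + 19×1.008 + 1×126.904 = 328.18 g/mol.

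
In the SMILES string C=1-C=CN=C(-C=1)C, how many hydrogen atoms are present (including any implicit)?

7

Hydrogens are implicit in SMILES; fill each atom to its normal valence:
  4 × C (aromatic): 1 H each → 4
  1 × C: 3 H
  1 × C (aromatic): no H
  1 × N (aromatic): no H
  Total hydrogens = 7.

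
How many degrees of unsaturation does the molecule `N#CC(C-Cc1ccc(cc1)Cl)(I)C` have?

6

Molecular formula from the SMILES: C11H11ClIN.
DoU = (2C + 2 + N − H − X)/2 = (2·11 + 2 + 1 − 11 − 2)/2 = 12/2 = 6.
(Structurally: 1 ring(s) + 5 π bond(s) = 6.)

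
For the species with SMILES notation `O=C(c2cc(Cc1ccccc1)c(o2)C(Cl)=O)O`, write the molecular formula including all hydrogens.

C13H9ClO4

Heavy atoms from the SMILES: 13 C, 1 Cl, 4 O.
Implicit hydrogens by atom environment:
  6 × C (aromatic): 1 H each → 6
  4 × C (aromatic): no H
  2 × C: no H
  2 × O: no H
  1 × C: 2 H
  1 × Cl: no H
  1 × O: 1 H
  1 × O (aromatic): no H
  Total hydrogens = 9.
Molecular formula: C13H9ClO4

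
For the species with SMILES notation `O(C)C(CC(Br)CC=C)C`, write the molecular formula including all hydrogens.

C8H15BrO

Heavy atoms from the SMILES: 1 Br, 8 C, 1 O.
Implicit hydrogens by atom environment:
  3 × C: 2 H each → 6
  3 × C: 1 H each → 3
  2 × C: 3 H each → 6
  1 × Br: no H
  1 × O: no H
  Total hydrogens = 15.
Molecular formula: C8H15BrO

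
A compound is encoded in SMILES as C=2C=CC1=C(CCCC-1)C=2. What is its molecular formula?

C10H12

Heavy atoms from the SMILES: 10 C.
Implicit hydrogens by atom environment:
  4 × C: 2 H each → 8
  4 × C (aromatic): 1 H each → 4
  2 × C (aromatic): no H
  Total hydrogens = 12.
Molecular formula: C10H12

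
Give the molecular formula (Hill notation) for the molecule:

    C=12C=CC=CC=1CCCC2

Heavy atoms from the SMILES: 10 C.
Implicit hydrogens by atom environment:
  4 × C: 2 H each → 8
  4 × C (aromatic): 1 H each → 4
  2 × C (aromatic): no H
  Total hydrogens = 12.
Molecular formula: C10H12

C10H12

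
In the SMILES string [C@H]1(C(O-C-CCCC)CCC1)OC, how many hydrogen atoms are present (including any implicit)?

Hydrogens are implicit in SMILES; fill each atom to its normal valence:
  7 × C: 2 H each → 14
  2 × C: 3 H each → 6
  2 × C: 1 H each → 2
  2 × O: no H
  Total hydrogens = 22.

22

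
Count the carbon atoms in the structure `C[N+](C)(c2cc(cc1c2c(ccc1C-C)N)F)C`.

The symbol for carbon appears 15 times in the SMILES. Lowercase c denotes aromatic carbon and counts toward C.

15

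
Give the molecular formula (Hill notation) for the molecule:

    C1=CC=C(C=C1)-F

C6H5F

Heavy atoms from the SMILES: 6 C, 1 F.
Implicit hydrogens by atom environment:
  5 × C (aromatic): 1 H each → 5
  1 × C (aromatic): no H
  1 × F: no H
  Total hydrogens = 5.
Molecular formula: C6H5F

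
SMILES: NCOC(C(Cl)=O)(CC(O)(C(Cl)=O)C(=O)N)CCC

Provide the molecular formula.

C10H16Cl2N2O5

Heavy atoms from the SMILES: 10 C, 2 Cl, 2 N, 5 O.
Implicit hydrogens by atom environment:
  5 × C: no H
  4 × C: 2 H each → 8
  4 × O: no H
  2 × Cl: no H
  2 × N: 2 H each → 4
  1 × C: 3 H
  1 × O: 1 H
  Total hydrogens = 16.
Molecular formula: C10H16Cl2N2O5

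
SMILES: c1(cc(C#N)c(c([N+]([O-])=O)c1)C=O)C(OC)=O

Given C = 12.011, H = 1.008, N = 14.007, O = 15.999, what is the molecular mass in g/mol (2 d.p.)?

Molecular formula: C10H6N2O5.
M = 10×12.011 + 6×1.008 + 2×14.007 + 5×15.999 = 234.17 g/mol.

234.17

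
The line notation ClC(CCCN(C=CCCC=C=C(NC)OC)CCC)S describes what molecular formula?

Heavy atoms from the SMILES: 16 C, 1 Cl, 2 N, 1 O, 1 S.
Implicit hydrogens by atom environment:
  7 × C: 2 H each → 14
  4 × C: 1 H each → 4
  3 × C: 3 H each → 9
  2 × C: no H
  1 × Cl: no H
  1 × N: 1 H
  1 × N: no H
  1 × O: no H
  1 × S: 1 H
  Total hydrogens = 29.
Molecular formula: C16H29ClN2OS

C16H29ClN2OS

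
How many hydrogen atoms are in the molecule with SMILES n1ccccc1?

5

Hydrogens are implicit in SMILES; fill each atom to its normal valence:
  5 × C (aromatic): 1 H each → 5
  1 × N (aromatic): no H
  Total hydrogens = 5.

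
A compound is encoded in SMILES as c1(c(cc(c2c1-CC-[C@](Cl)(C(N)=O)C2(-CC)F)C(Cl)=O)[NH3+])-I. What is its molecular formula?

C14H15Cl2FIN2O2+

Heavy atoms from the SMILES: 14 C, 2 Cl, 1 F, 1 I, 2 N, 2 O.
Implicit hydrogens by atom environment:
  5 × C (aromatic): no H
  4 × C: no H
  3 × C: 2 H each → 6
  2 × Cl: no H
  2 × O: no H
  1 × C: 3 H
  1 × C (aromatic): 1 H
  1 × F: no H
  1 × I: no H
  1 × N (charge +1): 3 H
  1 × N: 2 H
  Total hydrogens = 15.
Net charge +1.
Molecular formula: C14H15Cl2FIN2O2+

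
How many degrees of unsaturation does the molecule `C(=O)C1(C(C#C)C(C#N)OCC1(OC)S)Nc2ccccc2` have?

Molecular formula from the SMILES: C16H16N2O3S.
DoU = (2C + 2 + N − H − X)/2 = (2·16 + 2 + 2 − 16 − 0)/2 = 20/2 = 10.
(Structurally: 2 ring(s) + 8 π bond(s) = 10.)

10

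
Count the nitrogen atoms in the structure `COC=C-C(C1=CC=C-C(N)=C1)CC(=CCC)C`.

1

The symbol for nitrogen appears 1 time in the SMILES.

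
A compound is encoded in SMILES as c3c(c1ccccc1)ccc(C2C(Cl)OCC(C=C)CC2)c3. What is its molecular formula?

C20H21ClO

Heavy atoms from the SMILES: 20 C, 1 Cl, 1 O.
Implicit hydrogens by atom environment:
  9 × C (aromatic): 1 H each → 9
  4 × C: 2 H each → 8
  4 × C: 1 H each → 4
  3 × C (aromatic): no H
  1 × Cl: no H
  1 × O: no H
  Total hydrogens = 21.
Molecular formula: C20H21ClO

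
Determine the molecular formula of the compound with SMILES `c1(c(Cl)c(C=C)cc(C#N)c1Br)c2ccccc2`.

C15H9BrClN

Heavy atoms from the SMILES: 1 Br, 15 C, 1 Cl, 1 N.
Implicit hydrogens by atom environment:
  6 × C (aromatic): 1 H each → 6
  6 × C (aromatic): no H
  1 × Br: no H
  1 × C: 2 H
  1 × C: 1 H
  1 × C: no H
  1 × Cl: no H
  1 × N: no H
  Total hydrogens = 9.
Molecular formula: C15H9BrClN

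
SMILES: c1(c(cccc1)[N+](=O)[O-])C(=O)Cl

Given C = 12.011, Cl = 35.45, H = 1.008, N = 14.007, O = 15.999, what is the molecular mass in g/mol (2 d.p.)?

185.56

Molecular formula: C7H4ClNO3.
M = 7×12.011 + 1×35.45 + 4×1.008 + 1×14.007 + 3×15.999 = 185.56 g/mol.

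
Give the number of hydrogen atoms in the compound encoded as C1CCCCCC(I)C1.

Hydrogens are implicit in SMILES; fill each atom to its normal valence:
  7 × C: 2 H each → 14
  1 × C: 1 H
  1 × I: no H
  Total hydrogens = 15.

15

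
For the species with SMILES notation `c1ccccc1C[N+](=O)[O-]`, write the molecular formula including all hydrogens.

C7H7NO2

Heavy atoms from the SMILES: 7 C, 1 N, 2 O.
Implicit hydrogens by atom environment:
  5 × C (aromatic): 1 H each → 5
  1 × C: 2 H
  1 × C (aromatic): no H
  1 × N (charge +1): no H
  1 × O: no H
  1 × O (charge -1): no H
  Total hydrogens = 7.
Molecular formula: C7H7NO2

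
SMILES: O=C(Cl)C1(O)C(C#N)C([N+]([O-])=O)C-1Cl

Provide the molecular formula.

Heavy atoms from the SMILES: 6 C, 2 Cl, 2 N, 4 O.
Implicit hydrogens by atom environment:
  3 × C: 1 H each → 3
  3 × C: no H
  2 × Cl: no H
  2 × O: no H
  1 × N (charge +1): no H
  1 × N: no H
  1 × O: 1 H
  1 × O (charge -1): no H
  Total hydrogens = 4.
Molecular formula: C6H4Cl2N2O4

C6H4Cl2N2O4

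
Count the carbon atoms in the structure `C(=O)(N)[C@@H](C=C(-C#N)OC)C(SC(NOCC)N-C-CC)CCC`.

The symbol for carbon appears 16 times in the SMILES.

16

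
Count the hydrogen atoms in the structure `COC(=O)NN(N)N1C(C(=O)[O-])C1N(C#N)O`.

9

Hydrogens are implicit in SMILES; fill each atom to its normal valence:
  4 × N: no H
  3 × C: no H
  3 × O: no H
  2 × C: 1 H each → 2
  1 × C: 3 H
  1 × N: 2 H
  1 × N: 1 H
  1 × O: 1 H
  1 × O (charge -1): no H
  Total hydrogens = 9.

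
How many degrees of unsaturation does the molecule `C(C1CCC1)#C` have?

Molecular formula from the SMILES: C6H8.
DoU = (2C + 2 + N − H − X)/2 = (2·6 + 2 + 0 − 8 − 0)/2 = 6/2 = 3.
(Structurally: 1 ring(s) + 2 π bond(s) = 3.)

3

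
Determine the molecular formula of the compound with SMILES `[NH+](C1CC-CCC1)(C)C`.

Heavy atoms from the SMILES: 8 C, 1 N.
Implicit hydrogens by atom environment:
  5 × C: 2 H each → 10
  2 × C: 3 H each → 6
  1 × C: 1 H
  1 × N (charge +1): 1 H
  Total hydrogens = 18.
Net charge +1.
Molecular formula: C8H18N+

C8H18N+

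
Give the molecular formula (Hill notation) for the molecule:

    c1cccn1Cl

Heavy atoms from the SMILES: 4 C, 1 Cl, 1 N.
Implicit hydrogens by atom environment:
  4 × C (aromatic): 1 H each → 4
  1 × Cl: no H
  1 × N (aromatic): no H
  Total hydrogens = 4.
Molecular formula: C4H4ClN

C4H4ClN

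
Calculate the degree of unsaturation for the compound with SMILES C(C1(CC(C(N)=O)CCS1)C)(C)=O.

3

Molecular formula from the SMILES: C9H15NO2S.
DoU = (2C + 2 + N − H − X)/2 = (2·9 + 2 + 1 − 15 − 0)/2 = 6/2 = 3.
(Structurally: 1 ring(s) + 2 π bond(s) = 3.)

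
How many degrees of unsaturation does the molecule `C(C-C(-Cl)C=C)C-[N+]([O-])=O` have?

2

Molecular formula from the SMILES: C6H10ClNO2.
DoU = (2C + 2 + N − H − X)/2 = (2·6 + 2 + 1 − 10 − 1)/2 = 4/2 = 2.
(Structurally: 0 ring(s) + 2 π bond(s) = 2.)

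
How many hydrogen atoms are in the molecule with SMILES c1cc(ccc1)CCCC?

Hydrogens are implicit in SMILES; fill each atom to its normal valence:
  5 × C (aromatic): 1 H each → 5
  3 × C: 2 H each → 6
  1 × C: 3 H
  1 × C (aromatic): no H
  Total hydrogens = 14.

14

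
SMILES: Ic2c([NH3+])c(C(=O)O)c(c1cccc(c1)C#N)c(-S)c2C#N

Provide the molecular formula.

C15H9IN3O2S+

Heavy atoms from the SMILES: 15 C, 1 I, 3 N, 2 O, 1 S.
Implicit hydrogens by atom environment:
  8 × C (aromatic): no H
  4 × C (aromatic): 1 H each → 4
  3 × C: no H
  2 × N: no H
  1 × I: no H
  1 × N (charge +1): 3 H
  1 × O: 1 H
  1 × O: no H
  1 × S: 1 H
  Total hydrogens = 9.
Net charge +1.
Molecular formula: C15H9IN3O2S+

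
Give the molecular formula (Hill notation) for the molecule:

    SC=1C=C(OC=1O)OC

C5H6O3S

Heavy atoms from the SMILES: 5 C, 3 O, 1 S.
Implicit hydrogens by atom environment:
  3 × C (aromatic): no H
  1 × C: 3 H
  1 × C (aromatic): 1 H
  1 × O: 1 H
  1 × O (aromatic): no H
  1 × O: no H
  1 × S: 1 H
  Total hydrogens = 6.
Molecular formula: C5H6O3S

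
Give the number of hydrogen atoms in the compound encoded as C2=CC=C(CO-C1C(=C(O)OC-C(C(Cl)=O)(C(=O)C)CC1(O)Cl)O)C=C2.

18

Hydrogens are implicit in SMILES; fill each atom to its normal valence:
  6 × C: no H
  5 × C (aromatic): 1 H each → 5
  4 × O: no H
  3 × C: 2 H each → 6
  3 × O: 1 H each → 3
  2 × Cl: no H
  1 × C: 3 H
  1 × C: 1 H
  1 × C (aromatic): no H
  Total hydrogens = 18.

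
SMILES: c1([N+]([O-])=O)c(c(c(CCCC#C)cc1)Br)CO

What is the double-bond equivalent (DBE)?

7

Molecular formula from the SMILES: C12H12BrNO3.
DoU = (2C + 2 + N − H − X)/2 = (2·12 + 2 + 1 − 12 − 1)/2 = 14/2 = 7.
(Structurally: 1 ring(s) + 6 π bond(s) = 7.)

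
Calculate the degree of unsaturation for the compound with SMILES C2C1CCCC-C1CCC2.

Molecular formula from the SMILES: C10H18.
DoU = (2C + 2 + N − H − X)/2 = (2·10 + 2 + 0 − 18 − 0)/2 = 4/2 = 2.
(Structurally: 2 ring(s) + 0 π bond(s) = 2.)

2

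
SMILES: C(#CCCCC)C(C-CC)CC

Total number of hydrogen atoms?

Hydrogens are implicit in SMILES; fill each atom to its normal valence:
  6 × C: 2 H each → 12
  3 × C: 3 H each → 9
  2 × C: no H
  1 × C: 1 H
  Total hydrogens = 22.

22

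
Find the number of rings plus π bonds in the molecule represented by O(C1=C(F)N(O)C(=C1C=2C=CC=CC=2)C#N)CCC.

Molecular formula from the SMILES: C14H13FN2O2.
DoU = (2C + 2 + N − H − X)/2 = (2·14 + 2 + 2 − 13 − 1)/2 = 18/2 = 9.
(Structurally: 2 ring(s) + 7 π bond(s) = 9.)

9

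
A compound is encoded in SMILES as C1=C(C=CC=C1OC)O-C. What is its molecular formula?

C8H10O2

Heavy atoms from the SMILES: 8 C, 2 O.
Implicit hydrogens by atom environment:
  4 × C (aromatic): 1 H each → 4
  2 × C: 3 H each → 6
  2 × C (aromatic): no H
  2 × O: no H
  Total hydrogens = 10.
Molecular formula: C8H10O2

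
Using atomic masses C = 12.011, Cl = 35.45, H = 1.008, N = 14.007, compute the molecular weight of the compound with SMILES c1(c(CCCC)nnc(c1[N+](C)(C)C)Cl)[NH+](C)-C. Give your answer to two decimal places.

Molecular formula: [C13H25ClN4]2+.
M = 13×12.011 + 1×35.45 + 25×1.008 + 4×14.007 = 272.82 g/mol.

272.82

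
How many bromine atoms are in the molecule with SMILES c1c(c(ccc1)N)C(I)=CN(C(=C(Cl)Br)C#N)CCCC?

1

The symbol for bromine appears 1 time in the SMILES.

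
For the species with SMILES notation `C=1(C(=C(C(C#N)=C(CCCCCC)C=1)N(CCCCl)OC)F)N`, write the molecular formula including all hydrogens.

C17H25ClFN3O

Heavy atoms from the SMILES: 17 C, 1 Cl, 1 F, 3 N, 1 O.
Implicit hydrogens by atom environment:
  8 × C: 2 H each → 16
  5 × C (aromatic): no H
  2 × C: 3 H each → 6
  2 × N: no H
  1 × C (aromatic): 1 H
  1 × C: no H
  1 × Cl: no H
  1 × F: no H
  1 × N: 2 H
  1 × O: no H
  Total hydrogens = 25.
Molecular formula: C17H25ClFN3O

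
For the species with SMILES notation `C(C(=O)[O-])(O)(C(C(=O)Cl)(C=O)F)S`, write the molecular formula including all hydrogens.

C5H3ClFO5S-

Heavy atoms from the SMILES: 5 C, 1 Cl, 1 F, 5 O, 1 S.
Implicit hydrogens by atom environment:
  4 × C: no H
  3 × O: no H
  1 × C: 1 H
  1 × Cl: no H
  1 × F: no H
  1 × O: 1 H
  1 × O (charge -1): no H
  1 × S: 1 H
  Total hydrogens = 3.
Net charge -1.
Molecular formula: C5H3ClFO5S-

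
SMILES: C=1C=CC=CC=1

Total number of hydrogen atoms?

6

Hydrogens are implicit in SMILES; fill each atom to its normal valence:
  6 × C (aromatic): 1 H each → 6
  Total hydrogens = 6.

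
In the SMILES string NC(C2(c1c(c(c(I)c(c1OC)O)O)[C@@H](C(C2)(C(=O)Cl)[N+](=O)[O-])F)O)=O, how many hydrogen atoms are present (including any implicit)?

Hydrogens are implicit in SMILES; fill each atom to its normal valence:
  6 × C (aromatic): no H
  4 × C: no H
  4 × O: no H
  3 × O: 1 H each → 3
  1 × C: 3 H
  1 × C: 2 H
  1 × C: 1 H
  1 × Cl: no H
  1 × F: no H
  1 × I: no H
  1 × N: 2 H
  1 × N (charge +1): no H
  1 × O (charge -1): no H
  Total hydrogens = 11.

11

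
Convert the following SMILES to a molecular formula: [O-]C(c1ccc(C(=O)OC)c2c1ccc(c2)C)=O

Heavy atoms from the SMILES: 14 C, 4 O.
Implicit hydrogens by atom environment:
  5 × C (aromatic): 1 H each → 5
  5 × C (aromatic): no H
  3 × O: no H
  2 × C: 3 H each → 6
  2 × C: no H
  1 × O (charge -1): no H
  Total hydrogens = 11.
Net charge -1.
Molecular formula: C14H11O4-

C14H11O4-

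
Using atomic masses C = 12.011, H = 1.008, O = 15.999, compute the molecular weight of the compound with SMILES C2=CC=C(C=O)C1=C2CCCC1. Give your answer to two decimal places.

Molecular formula: C11H12O.
M = 11×12.011 + 12×1.008 + 1×15.999 = 160.22 g/mol.

160.22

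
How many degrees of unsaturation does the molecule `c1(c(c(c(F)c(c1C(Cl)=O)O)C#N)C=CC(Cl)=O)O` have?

Molecular formula from the SMILES: C11H4Cl2FNO4.
DoU = (2C + 2 + N − H − X)/2 = (2·11 + 2 + 1 − 4 − 3)/2 = 18/2 = 9.
(Structurally: 1 ring(s) + 8 π bond(s) = 9.)

9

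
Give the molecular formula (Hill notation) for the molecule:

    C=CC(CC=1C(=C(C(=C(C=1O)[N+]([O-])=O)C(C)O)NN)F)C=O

Heavy atoms from the SMILES: 13 C, 1 F, 3 N, 5 O.
Implicit hydrogens by atom environment:
  6 × C (aromatic): no H
  4 × C: 1 H each → 4
  2 × C: 2 H each → 4
  2 × O: 1 H each → 2
  2 × O: no H
  1 × C: 3 H
  1 × F: no H
  1 × N: 2 H
  1 × N: 1 H
  1 × N (charge +1): no H
  1 × O (charge -1): no H
  Total hydrogens = 16.
Molecular formula: C13H16FN3O5

C13H16FN3O5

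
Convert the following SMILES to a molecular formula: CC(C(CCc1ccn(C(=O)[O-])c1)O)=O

Heavy atoms from the SMILES: 10 C, 1 N, 4 O.
Implicit hydrogens by atom environment:
  3 × C (aromatic): 1 H each → 3
  2 × C: 2 H each → 4
  2 × C: no H
  2 × O: no H
  1 × C: 3 H
  1 × C: 1 H
  1 × C (aromatic): no H
  1 × N (aromatic): no H
  1 × O: 1 H
  1 × O (charge -1): no H
  Total hydrogens = 12.
Net charge -1.
Molecular formula: C10H12NO4-

C10H12NO4-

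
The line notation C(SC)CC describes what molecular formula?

C4H10S

Heavy atoms from the SMILES: 4 C, 1 S.
Implicit hydrogens by atom environment:
  2 × C: 3 H each → 6
  2 × C: 2 H each → 4
  1 × S: no H
  Total hydrogens = 10.
Molecular formula: C4H10S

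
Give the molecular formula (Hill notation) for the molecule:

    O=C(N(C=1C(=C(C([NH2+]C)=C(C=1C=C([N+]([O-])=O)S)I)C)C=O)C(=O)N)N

C13H15IN5O5S+

Heavy atoms from the SMILES: 13 C, 1 I, 5 N, 5 O, 1 S.
Implicit hydrogens by atom environment:
  6 × C (aromatic): no H
  4 × O: no H
  3 × C: no H
  2 × C: 3 H each → 6
  2 × C: 1 H each → 2
  2 × N: 2 H each → 4
  1 × I: no H
  1 × N (charge +1): 2 H
  1 × N: no H
  1 × N (charge +1): no H
  1 × O (charge -1): no H
  1 × S: 1 H
  Total hydrogens = 15.
Net charge +1.
Molecular formula: C13H15IN5O5S+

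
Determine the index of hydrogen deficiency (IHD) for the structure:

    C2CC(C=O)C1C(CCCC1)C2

Molecular formula from the SMILES: C11H18O.
DoU = (2C + 2 + N − H − X)/2 = (2·11 + 2 + 0 − 18 − 0)/2 = 6/2 = 3.
(Structurally: 2 ring(s) + 1 π bond(s) = 3.)

3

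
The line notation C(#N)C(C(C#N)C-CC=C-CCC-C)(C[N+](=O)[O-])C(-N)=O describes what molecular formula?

Heavy atoms from the SMILES: 14 C, 4 N, 3 O.
Implicit hydrogens by atom environment:
  6 × C: 2 H each → 12
  4 × C: no H
  3 × C: 1 H each → 3
  2 × N: no H
  2 × O: no H
  1 × C: 3 H
  1 × N: 2 H
  1 × N (charge +1): no H
  1 × O (charge -1): no H
  Total hydrogens = 20.
Molecular formula: C14H20N4O3

C14H20N4O3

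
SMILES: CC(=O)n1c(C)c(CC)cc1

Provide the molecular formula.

C9H13NO

Heavy atoms from the SMILES: 9 C, 1 N, 1 O.
Implicit hydrogens by atom environment:
  3 × C: 3 H each → 9
  2 × C (aromatic): 1 H each → 2
  2 × C (aromatic): no H
  1 × C: 2 H
  1 × C: no H
  1 × N (aromatic): no H
  1 × O: no H
  Total hydrogens = 13.
Molecular formula: C9H13NO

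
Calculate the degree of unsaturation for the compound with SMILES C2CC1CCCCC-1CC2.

Molecular formula from the SMILES: C10H18.
DoU = (2C + 2 + N − H − X)/2 = (2·10 + 2 + 0 − 18 − 0)/2 = 4/2 = 2.
(Structurally: 2 ring(s) + 0 π bond(s) = 2.)

2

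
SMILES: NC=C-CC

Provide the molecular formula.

C4H9N

Heavy atoms from the SMILES: 4 C, 1 N.
Implicit hydrogens by atom environment:
  2 × C: 1 H each → 2
  1 × C: 3 H
  1 × C: 2 H
  1 × N: 2 H
  Total hydrogens = 9.
Molecular formula: C4H9N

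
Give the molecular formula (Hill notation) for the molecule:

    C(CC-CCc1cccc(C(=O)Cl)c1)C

Heavy atoms from the SMILES: 13 C, 1 Cl, 1 O.
Implicit hydrogens by atom environment:
  5 × C: 2 H each → 10
  4 × C (aromatic): 1 H each → 4
  2 × C (aromatic): no H
  1 × C: 3 H
  1 × C: no H
  1 × Cl: no H
  1 × O: no H
  Total hydrogens = 17.
Molecular formula: C13H17ClO

C13H17ClO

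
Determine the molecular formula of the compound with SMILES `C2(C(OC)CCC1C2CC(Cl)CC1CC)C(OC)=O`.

Heavy atoms from the SMILES: 15 C, 1 Cl, 3 O.
Implicit hydrogens by atom environment:
  6 × C: 1 H each → 6
  5 × C: 2 H each → 10
  3 × C: 3 H each → 9
  3 × O: no H
  1 × C: no H
  1 × Cl: no H
  Total hydrogens = 25.
Molecular formula: C15H25ClO3

C15H25ClO3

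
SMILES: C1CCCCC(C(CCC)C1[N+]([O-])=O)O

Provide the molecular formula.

C11H21NO3

Heavy atoms from the SMILES: 11 C, 1 N, 3 O.
Implicit hydrogens by atom environment:
  7 × C: 2 H each → 14
  3 × C: 1 H each → 3
  1 × C: 3 H
  1 × N (charge +1): no H
  1 × O: 1 H
  1 × O: no H
  1 × O (charge -1): no H
  Total hydrogens = 21.
Molecular formula: C11H21NO3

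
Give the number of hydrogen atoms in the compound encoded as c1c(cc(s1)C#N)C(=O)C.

5

Hydrogens are implicit in SMILES; fill each atom to its normal valence:
  2 × C (aromatic): 1 H each → 2
  2 × C (aromatic): no H
  2 × C: no H
  1 × C: 3 H
  1 × N: no H
  1 × O: no H
  1 × S (aromatic): no H
  Total hydrogens = 5.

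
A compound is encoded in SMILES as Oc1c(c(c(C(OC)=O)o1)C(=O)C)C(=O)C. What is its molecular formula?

Heavy atoms from the SMILES: 10 C, 6 O.
Implicit hydrogens by atom environment:
  4 × C (aromatic): no H
  4 × O: no H
  3 × C: 3 H each → 9
  3 × C: no H
  1 × O: 1 H
  1 × O (aromatic): no H
  Total hydrogens = 10.
Molecular formula: C10H10O6

C10H10O6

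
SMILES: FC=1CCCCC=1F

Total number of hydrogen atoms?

Hydrogens are implicit in SMILES; fill each atom to its normal valence:
  4 × C: 2 H each → 8
  2 × C: no H
  2 × F: no H
  Total hydrogens = 8.

8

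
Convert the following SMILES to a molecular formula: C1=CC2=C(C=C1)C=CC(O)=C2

Heavy atoms from the SMILES: 10 C, 1 O.
Implicit hydrogens by atom environment:
  7 × C (aromatic): 1 H each → 7
  3 × C (aromatic): no H
  1 × O: 1 H
  Total hydrogens = 8.
Molecular formula: C10H8O

C10H8O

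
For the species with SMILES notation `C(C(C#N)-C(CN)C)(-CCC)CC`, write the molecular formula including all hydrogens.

Heavy atoms from the SMILES: 11 C, 2 N.
Implicit hydrogens by atom environment:
  4 × C: 2 H each → 8
  3 × C: 3 H each → 9
  3 × C: 1 H each → 3
  1 × C: no H
  1 × N: 2 H
  1 × N: no H
  Total hydrogens = 22.
Molecular formula: C11H22N2

C11H22N2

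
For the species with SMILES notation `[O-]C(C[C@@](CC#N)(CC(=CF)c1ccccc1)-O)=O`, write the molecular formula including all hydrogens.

Heavy atoms from the SMILES: 14 C, 1 F, 1 N, 3 O.
Implicit hydrogens by atom environment:
  5 × C (aromatic): 1 H each → 5
  4 × C: no H
  3 × C: 2 H each → 6
  1 × C: 1 H
  1 × C (aromatic): no H
  1 × F: no H
  1 × N: no H
  1 × O: 1 H
  1 × O: no H
  1 × O (charge -1): no H
  Total hydrogens = 13.
Net charge -1.
Molecular formula: C14H13FNO3-

C14H13FNO3-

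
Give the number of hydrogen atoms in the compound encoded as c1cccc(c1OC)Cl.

7

Hydrogens are implicit in SMILES; fill each atom to its normal valence:
  4 × C (aromatic): 1 H each → 4
  2 × C (aromatic): no H
  1 × C: 3 H
  1 × Cl: no H
  1 × O: no H
  Total hydrogens = 7.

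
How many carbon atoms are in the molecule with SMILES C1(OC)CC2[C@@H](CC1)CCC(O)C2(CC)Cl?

13

The symbol for carbon appears 13 times in the SMILES. (Cl is a single chlorine, not C + l.)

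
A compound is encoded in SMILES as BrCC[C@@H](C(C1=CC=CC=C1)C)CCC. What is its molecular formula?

C14H21Br

Heavy atoms from the SMILES: 1 Br, 14 C.
Implicit hydrogens by atom environment:
  5 × C (aromatic): 1 H each → 5
  4 × C: 2 H each → 8
  2 × C: 3 H each → 6
  2 × C: 1 H each → 2
  1 × Br: no H
  1 × C (aromatic): no H
  Total hydrogens = 21.
Molecular formula: C14H21Br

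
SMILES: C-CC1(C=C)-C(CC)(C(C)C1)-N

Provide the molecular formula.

Heavy atoms from the SMILES: 11 C, 1 N.
Implicit hydrogens by atom environment:
  4 × C: 2 H each → 8
  3 × C: 3 H each → 9
  2 × C: 1 H each → 2
  2 × C: no H
  1 × N: 2 H
  Total hydrogens = 21.
Molecular formula: C11H21N

C11H21N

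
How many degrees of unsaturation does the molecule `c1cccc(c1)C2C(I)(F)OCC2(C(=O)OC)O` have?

Molecular formula from the SMILES: C12H12FIO4.
DoU = (2C + 2 + N − H − X)/2 = (2·12 + 2 + 0 − 12 − 2)/2 = 12/2 = 6.
(Structurally: 2 ring(s) + 4 π bond(s) = 6.)

6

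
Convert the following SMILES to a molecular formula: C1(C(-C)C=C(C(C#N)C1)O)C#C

C10H11NO

Heavy atoms from the SMILES: 10 C, 1 N, 1 O.
Implicit hydrogens by atom environment:
  5 × C: 1 H each → 5
  3 × C: no H
  1 × C: 3 H
  1 × C: 2 H
  1 × N: no H
  1 × O: 1 H
  Total hydrogens = 11.
Molecular formula: C10H11NO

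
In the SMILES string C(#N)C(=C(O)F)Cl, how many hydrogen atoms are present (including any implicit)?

1

Hydrogens are implicit in SMILES; fill each atom to its normal valence:
  3 × C: no H
  1 × Cl: no H
  1 × F: no H
  1 × N: no H
  1 × O: 1 H
  Total hydrogens = 1.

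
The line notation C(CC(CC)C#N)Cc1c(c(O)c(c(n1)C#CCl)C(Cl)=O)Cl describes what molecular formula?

C15H13Cl3N2O2

Heavy atoms from the SMILES: 15 C, 3 Cl, 2 N, 2 O.
Implicit hydrogens by atom environment:
  5 × C (aromatic): no H
  4 × C: 2 H each → 8
  4 × C: no H
  3 × Cl: no H
  1 × C: 3 H
  1 × C: 1 H
  1 × N (aromatic): no H
  1 × N: no H
  1 × O: 1 H
  1 × O: no H
  Total hydrogens = 13.
Molecular formula: C15H13Cl3N2O2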